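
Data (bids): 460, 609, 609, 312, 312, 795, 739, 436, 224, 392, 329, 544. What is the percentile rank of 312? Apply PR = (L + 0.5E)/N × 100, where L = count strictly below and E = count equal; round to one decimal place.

16.7

N = 12.
Strictly below 312: 1. Equal to 312: 2.
PR = (1 + 0.5·2)/12 × 100 = 16.7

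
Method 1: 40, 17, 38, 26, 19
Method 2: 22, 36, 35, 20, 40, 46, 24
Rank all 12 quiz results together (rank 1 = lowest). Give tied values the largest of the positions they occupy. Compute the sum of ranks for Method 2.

50

Sorted (ascending): 17, 19, 20, 22, 24, 26, 35, 36, 38, 40, 40, 46
The 2 values of 40 occupy positions 10–11 → each gets rank 11.
Method 2 values → pooled ranks: 22→4, 36→8, 35→7, 20→3, 40→11, 46→12, 24→5
Rank sum = 4 + 8 + 7 + 3 + 11 + 12 + 5 = 50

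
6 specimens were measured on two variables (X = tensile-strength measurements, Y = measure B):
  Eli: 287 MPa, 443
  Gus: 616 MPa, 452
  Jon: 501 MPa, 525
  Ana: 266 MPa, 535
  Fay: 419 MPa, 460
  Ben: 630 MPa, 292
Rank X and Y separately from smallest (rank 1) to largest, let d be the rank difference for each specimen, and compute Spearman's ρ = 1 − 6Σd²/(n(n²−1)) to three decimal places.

Ranks of variable 1: 2, 5, 4, 1, 3, 6
Ranks of variable 2: 2, 3, 5, 6, 4, 1
d = r₁ − r₂: 0, 2, -1, -5, -1, 5
d²: 0, 4, 1, 25, 1, 25; Σd² = 56
ρ = 1 − 6·56/(6·35) = 1 − 336/210 = -0.600

-0.600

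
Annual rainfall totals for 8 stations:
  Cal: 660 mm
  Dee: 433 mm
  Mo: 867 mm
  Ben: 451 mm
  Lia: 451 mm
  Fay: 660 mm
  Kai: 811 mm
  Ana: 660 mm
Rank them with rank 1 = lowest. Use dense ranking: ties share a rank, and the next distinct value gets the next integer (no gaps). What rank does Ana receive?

Sorted (ascending): 433, 451, 451, 660, 660, 660, 811, 867
The 2 values of 451 share dense rank 2.
The 3 values of 660 share dense rank 3.
Remaining distinct values take the next consecutive integers.
Ana has value 660 mm → rank 3.

3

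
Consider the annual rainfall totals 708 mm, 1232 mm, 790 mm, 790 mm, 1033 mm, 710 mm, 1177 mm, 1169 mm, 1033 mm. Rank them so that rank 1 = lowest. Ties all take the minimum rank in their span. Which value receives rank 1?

Sorted (ascending): 708, 710, 790, 790, 1033, 1033, 1169, 1177, 1232
The 2 values of 790 occupy positions 3–4 → each gets rank 3.
The 2 values of 1033 occupy positions 5–6 → each gets rank 5.
Rank 1 → value 708.

708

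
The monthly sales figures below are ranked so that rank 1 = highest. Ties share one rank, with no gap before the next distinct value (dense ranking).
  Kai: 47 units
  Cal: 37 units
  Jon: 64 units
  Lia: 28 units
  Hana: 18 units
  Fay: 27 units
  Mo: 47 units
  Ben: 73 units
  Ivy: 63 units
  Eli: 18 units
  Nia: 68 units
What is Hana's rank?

Sorted (descending): 73, 68, 64, 63, 47, 47, 37, 28, 27, 18, 18
The 2 values of 47 share dense rank 5.
The 2 values of 18 share dense rank 9.
Remaining distinct values take the next consecutive integers.
Hana has value 18 units → rank 9.

9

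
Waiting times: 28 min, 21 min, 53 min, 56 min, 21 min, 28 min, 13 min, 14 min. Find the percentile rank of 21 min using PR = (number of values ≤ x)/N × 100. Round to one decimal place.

N = 8.
Strictly below 21: 2. Equal to 21: 2.
PR = 4/8 × 100 = 50.0

50.0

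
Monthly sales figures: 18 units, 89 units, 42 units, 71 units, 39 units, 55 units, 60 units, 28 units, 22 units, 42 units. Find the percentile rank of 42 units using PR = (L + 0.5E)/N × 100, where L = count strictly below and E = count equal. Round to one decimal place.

N = 10.
Strictly below 42: 4. Equal to 42: 2.
PR = (4 + 0.5·2)/10 × 100 = 50.0

50.0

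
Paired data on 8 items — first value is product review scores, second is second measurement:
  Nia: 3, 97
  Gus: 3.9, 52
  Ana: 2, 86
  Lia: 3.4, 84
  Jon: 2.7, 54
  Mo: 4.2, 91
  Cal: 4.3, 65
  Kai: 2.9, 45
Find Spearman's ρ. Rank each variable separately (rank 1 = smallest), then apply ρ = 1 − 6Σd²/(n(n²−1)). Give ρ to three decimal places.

0.071

Ranks of variable 1: 4, 6, 1, 5, 2, 7, 8, 3
Ranks of variable 2: 8, 2, 6, 5, 3, 7, 4, 1
d = r₁ − r₂: -4, 4, -5, 0, -1, 0, 4, 2
d²: 16, 16, 25, 0, 1, 0, 16, 4; Σd² = 78
ρ = 1 − 6·78/(8·63) = 1 − 468/504 = 0.071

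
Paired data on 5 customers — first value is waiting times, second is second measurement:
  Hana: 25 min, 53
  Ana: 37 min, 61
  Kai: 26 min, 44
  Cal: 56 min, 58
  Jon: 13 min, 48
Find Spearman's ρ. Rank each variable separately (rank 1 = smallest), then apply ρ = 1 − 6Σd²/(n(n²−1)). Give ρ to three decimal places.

0.600

Ranks of variable 1: 2, 4, 3, 5, 1
Ranks of variable 2: 3, 5, 1, 4, 2
d = r₁ − r₂: -1, -1, 2, 1, -1
d²: 1, 1, 4, 1, 1; Σd² = 8
ρ = 1 − 6·8/(5·24) = 1 − 48/120 = 0.600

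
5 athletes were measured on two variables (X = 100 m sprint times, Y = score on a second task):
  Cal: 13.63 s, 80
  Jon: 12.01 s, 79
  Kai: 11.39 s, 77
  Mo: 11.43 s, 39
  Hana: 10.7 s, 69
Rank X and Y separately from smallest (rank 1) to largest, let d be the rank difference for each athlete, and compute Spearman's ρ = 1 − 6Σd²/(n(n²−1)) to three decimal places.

0.700

Ranks of variable 1: 5, 4, 2, 3, 1
Ranks of variable 2: 5, 4, 3, 1, 2
d = r₁ − r₂: 0, 0, -1, 2, -1
d²: 0, 0, 1, 4, 1; Σd² = 6
ρ = 1 − 6·6/(5·24) = 1 − 36/120 = 0.700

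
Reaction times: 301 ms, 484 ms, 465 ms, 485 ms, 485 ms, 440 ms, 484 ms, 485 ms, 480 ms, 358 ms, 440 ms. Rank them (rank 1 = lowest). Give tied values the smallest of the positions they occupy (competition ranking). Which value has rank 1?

301

Sorted (ascending): 301, 358, 440, 440, 465, 480, 484, 484, 485, 485, 485
The 2 values of 440 occupy positions 3–4 → each gets rank 3.
The 2 values of 484 occupy positions 7–8 → each gets rank 7.
The 3 values of 485 occupy positions 9–11 → each gets rank 9.
Rank 1 → value 301.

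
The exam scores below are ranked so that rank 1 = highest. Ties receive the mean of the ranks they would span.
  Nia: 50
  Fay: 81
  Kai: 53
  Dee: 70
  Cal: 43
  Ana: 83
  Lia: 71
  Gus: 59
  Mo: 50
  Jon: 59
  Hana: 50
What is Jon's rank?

5.5

Sorted (descending): 83, 81, 71, 70, 59, 59, 53, 50, 50, 50, 43
The 2 values of 59 occupy positions 5–6 → average rank (5+6)/2 = 5.5.
The 3 values of 50 occupy positions 8–10 → average rank 9.
Jon has value 59 → rank 5.5.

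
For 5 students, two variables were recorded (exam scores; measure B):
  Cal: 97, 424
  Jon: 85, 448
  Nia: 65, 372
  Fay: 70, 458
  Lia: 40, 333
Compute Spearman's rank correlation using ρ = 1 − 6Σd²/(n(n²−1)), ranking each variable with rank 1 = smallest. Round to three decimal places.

Ranks of variable 1: 5, 4, 2, 3, 1
Ranks of variable 2: 3, 4, 2, 5, 1
d = r₁ − r₂: 2, 0, 0, -2, 0
d²: 4, 0, 0, 4, 0; Σd² = 8
ρ = 1 − 6·8/(5·24) = 1 − 48/120 = 0.600

0.600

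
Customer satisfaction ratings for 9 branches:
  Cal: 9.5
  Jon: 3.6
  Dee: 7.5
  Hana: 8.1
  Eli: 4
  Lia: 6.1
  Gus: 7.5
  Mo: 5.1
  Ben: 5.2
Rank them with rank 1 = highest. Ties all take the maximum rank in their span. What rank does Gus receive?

Sorted (descending): 9.5, 8.1, 7.5, 7.5, 6.1, 5.2, 5.1, 4, 3.6
The 2 values of 7.5 occupy positions 3–4 → each gets rank 4.
Gus has value 7.5 → rank 4.

4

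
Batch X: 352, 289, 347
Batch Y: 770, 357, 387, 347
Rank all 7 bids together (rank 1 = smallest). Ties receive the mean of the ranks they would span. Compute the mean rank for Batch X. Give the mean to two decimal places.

2.50

Sorted (ascending): 289, 347, 347, 352, 357, 387, 770
The 2 values of 347 occupy positions 2–3 → average rank (2+3)/2 = 2.5.
Batch X values → pooled ranks: 352→4, 289→1, 347→2.5
Mean rank = (4 + 1 + 2.5) / 3 = 2.50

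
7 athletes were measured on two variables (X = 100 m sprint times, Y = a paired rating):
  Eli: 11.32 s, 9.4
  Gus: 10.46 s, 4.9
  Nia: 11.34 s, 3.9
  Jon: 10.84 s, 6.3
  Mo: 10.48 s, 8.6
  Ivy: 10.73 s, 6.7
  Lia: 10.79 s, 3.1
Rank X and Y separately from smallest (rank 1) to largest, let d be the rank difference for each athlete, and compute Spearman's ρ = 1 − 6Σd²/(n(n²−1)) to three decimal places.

-0.071

Ranks of variable 1: 6, 1, 7, 5, 2, 3, 4
Ranks of variable 2: 7, 3, 2, 4, 6, 5, 1
d = r₁ − r₂: -1, -2, 5, 1, -4, -2, 3
d²: 1, 4, 25, 1, 16, 4, 9; Σd² = 60
ρ = 1 − 6·60/(7·48) = 1 − 360/336 = -0.071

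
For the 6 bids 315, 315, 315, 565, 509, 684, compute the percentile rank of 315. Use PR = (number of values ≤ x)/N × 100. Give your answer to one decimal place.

50.0

N = 6.
Strictly below 315: 0. Equal to 315: 3.
PR = 3/6 × 100 = 50.0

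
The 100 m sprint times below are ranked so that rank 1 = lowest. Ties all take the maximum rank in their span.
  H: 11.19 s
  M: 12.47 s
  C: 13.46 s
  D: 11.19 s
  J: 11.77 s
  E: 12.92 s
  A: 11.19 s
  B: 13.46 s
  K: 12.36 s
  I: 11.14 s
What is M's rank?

7

Sorted (ascending): 11.14, 11.19, 11.19, 11.19, 11.77, 12.36, 12.47, 12.92, 13.46, 13.46
The 3 values of 11.19 occupy positions 2–4 → each gets rank 4.
The 2 values of 13.46 occupy positions 9–10 → each gets rank 10.
M has value 12.47 s → rank 7.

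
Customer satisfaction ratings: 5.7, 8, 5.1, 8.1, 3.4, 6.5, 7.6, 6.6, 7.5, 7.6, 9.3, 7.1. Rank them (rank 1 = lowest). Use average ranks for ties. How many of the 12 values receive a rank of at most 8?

7

Sorted (ascending): 3.4, 5.1, 5.7, 6.5, 6.6, 7.1, 7.5, 7.6, 7.6, 8, 8.1, 9.3
The 2 values of 7.6 occupy positions 8–9 → average rank (8+9)/2 = 8.5.
Ranks ≤ 8: {1, 2, 3, 4, 5, 6, 7} → 7 values.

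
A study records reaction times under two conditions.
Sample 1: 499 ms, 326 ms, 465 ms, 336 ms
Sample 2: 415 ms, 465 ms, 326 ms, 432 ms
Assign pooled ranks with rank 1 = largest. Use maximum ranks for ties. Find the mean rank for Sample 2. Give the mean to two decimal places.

Sorted (descending): 499, 465, 465, 432, 415, 336, 326, 326
The 2 values of 465 occupy positions 2–3 → each gets rank 3.
The 2 values of 326 occupy positions 7–8 → each gets rank 8.
Sample 2 values → pooled ranks: 415→5, 465→3, 326→8, 432→4
Mean rank = (5 + 3 + 8 + 4) / 4 = 5.00

5.00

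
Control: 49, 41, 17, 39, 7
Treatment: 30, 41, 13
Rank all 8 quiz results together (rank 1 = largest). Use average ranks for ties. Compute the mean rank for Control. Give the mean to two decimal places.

4.30

Sorted (descending): 49, 41, 41, 39, 30, 17, 13, 7
The 2 values of 41 occupy positions 2–3 → average rank (2+3)/2 = 2.5.
Control values → pooled ranks: 49→1, 41→2.5, 17→6, 39→4, 7→8
Mean rank = (1 + 2.5 + 6 + 4 + 8) / 5 = 4.30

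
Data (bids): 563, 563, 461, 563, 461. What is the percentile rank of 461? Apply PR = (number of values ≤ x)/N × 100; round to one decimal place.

N = 5.
Strictly below 461: 0. Equal to 461: 2.
PR = 2/5 × 100 = 40.0

40.0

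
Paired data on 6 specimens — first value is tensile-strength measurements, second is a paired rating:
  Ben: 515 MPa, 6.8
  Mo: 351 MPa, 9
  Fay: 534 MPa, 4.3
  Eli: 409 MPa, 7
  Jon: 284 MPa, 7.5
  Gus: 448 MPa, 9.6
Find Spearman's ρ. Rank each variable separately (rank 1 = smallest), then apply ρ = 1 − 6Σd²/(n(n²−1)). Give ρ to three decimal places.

Ranks of variable 1: 5, 2, 6, 3, 1, 4
Ranks of variable 2: 2, 5, 1, 3, 4, 6
d = r₁ − r₂: 3, -3, 5, 0, -3, -2
d²: 9, 9, 25, 0, 9, 4; Σd² = 56
ρ = 1 − 6·56/(6·35) = 1 − 336/210 = -0.600

-0.600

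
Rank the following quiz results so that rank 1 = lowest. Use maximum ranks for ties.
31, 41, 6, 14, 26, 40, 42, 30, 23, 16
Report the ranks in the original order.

Sorted (ascending): 6, 14, 16, 23, 26, 30, 31, 40, 41, 42
No ties — each value takes its position as its rank.

7, 9, 1, 2, 5, 8, 10, 6, 4, 3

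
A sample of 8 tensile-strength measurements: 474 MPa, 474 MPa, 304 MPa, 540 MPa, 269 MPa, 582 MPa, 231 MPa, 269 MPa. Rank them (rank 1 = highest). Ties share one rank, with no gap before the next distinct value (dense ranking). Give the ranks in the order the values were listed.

Sorted (descending): 582, 540, 474, 474, 304, 269, 269, 231
The 2 values of 474 share dense rank 3.
The 2 values of 269 share dense rank 5.
Remaining distinct values take the next consecutive integers.

3, 3, 4, 2, 5, 1, 6, 5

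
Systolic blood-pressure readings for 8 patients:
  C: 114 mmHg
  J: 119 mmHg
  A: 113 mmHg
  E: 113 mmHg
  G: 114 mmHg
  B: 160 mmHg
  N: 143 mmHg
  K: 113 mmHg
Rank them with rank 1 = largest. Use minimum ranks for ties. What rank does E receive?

6

Sorted (descending): 160, 143, 119, 114, 114, 113, 113, 113
The 2 values of 114 occupy positions 4–5 → each gets rank 4.
The 3 values of 113 occupy positions 6–8 → each gets rank 6.
E has value 113 mmHg → rank 6.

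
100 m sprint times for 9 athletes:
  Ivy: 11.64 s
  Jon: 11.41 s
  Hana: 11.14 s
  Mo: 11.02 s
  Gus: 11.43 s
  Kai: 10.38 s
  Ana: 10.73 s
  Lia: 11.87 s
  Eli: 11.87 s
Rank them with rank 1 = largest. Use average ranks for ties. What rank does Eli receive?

Sorted (descending): 11.87, 11.87, 11.64, 11.43, 11.41, 11.14, 11.02, 10.73, 10.38
The 2 values of 11.87 occupy positions 1–2 → average rank (1+2)/2 = 1.5.
Eli has value 11.87 s → rank 1.5.

1.5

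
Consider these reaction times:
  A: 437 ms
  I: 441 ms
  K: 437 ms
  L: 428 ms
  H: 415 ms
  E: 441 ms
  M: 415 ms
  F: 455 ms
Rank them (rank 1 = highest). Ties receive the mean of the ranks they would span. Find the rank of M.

Sorted (descending): 455, 441, 441, 437, 437, 428, 415, 415
The 2 values of 441 occupy positions 2–3 → average rank (2+3)/2 = 2.5.
The 2 values of 437 occupy positions 4–5 → average rank (4+5)/2 = 4.5.
The 2 values of 415 occupy positions 7–8 → average rank (7+8)/2 = 7.5.
M has value 415 ms → rank 7.5.

7.5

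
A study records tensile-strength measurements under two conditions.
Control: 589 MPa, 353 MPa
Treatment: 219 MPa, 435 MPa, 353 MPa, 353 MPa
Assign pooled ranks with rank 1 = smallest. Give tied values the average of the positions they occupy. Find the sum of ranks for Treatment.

Sorted (ascending): 219, 353, 353, 353, 435, 589
The 3 values of 353 occupy positions 2–4 → average rank 3.
Treatment values → pooled ranks: 219→1, 435→5, 353→3, 353→3
Rank sum = 1 + 5 + 3 + 3 = 12

12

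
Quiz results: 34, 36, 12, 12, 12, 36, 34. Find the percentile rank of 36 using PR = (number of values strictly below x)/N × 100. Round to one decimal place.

71.4

N = 7.
Strictly below 36: 5. Equal to 36: 2.
PR = 5/7 × 100 = 71.4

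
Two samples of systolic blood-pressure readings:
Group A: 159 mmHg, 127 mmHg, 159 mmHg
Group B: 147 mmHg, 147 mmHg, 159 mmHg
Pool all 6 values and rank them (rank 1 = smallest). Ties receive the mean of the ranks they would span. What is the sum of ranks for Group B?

10

Sorted (ascending): 127, 147, 147, 159, 159, 159
The 2 values of 147 occupy positions 2–3 → average rank (2+3)/2 = 2.5.
The 3 values of 159 occupy positions 4–6 → average rank 5.
Group B values → pooled ranks: 147→2.5, 147→2.5, 159→5
Rank sum = 2.5 + 2.5 + 5 = 10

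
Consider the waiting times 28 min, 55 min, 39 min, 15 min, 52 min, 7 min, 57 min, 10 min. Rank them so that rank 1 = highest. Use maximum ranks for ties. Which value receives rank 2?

55

Sorted (descending): 57, 55, 52, 39, 28, 15, 10, 7
No ties — each value takes its position as its rank.
Rank 2 → value 55.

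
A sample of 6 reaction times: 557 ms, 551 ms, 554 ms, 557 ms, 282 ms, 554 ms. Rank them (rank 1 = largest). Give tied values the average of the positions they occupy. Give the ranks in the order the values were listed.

1.5, 5, 3.5, 1.5, 6, 3.5

Sorted (descending): 557, 557, 554, 554, 551, 282
The 2 values of 557 occupy positions 1–2 → average rank (1+2)/2 = 1.5.
The 2 values of 554 occupy positions 3–4 → average rank (3+4)/2 = 3.5.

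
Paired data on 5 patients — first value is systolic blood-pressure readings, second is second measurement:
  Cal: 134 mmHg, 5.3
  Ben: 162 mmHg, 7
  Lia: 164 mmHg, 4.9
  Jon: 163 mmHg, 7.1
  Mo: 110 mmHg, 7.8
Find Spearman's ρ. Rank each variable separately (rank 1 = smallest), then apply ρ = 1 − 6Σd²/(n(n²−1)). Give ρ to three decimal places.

Ranks of variable 1: 2, 3, 5, 4, 1
Ranks of variable 2: 2, 3, 1, 4, 5
d = r₁ − r₂: 0, 0, 4, 0, -4
d²: 0, 0, 16, 0, 16; Σd² = 32
ρ = 1 − 6·32/(5·24) = 1 − 192/120 = -0.600

-0.600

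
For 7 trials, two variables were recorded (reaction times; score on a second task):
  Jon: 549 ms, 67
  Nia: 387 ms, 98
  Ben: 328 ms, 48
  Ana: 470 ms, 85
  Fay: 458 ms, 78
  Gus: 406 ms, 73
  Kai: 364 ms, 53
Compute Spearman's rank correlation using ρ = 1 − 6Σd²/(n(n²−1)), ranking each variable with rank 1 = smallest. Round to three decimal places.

0.429

Ranks of variable 1: 7, 3, 1, 6, 5, 4, 2
Ranks of variable 2: 3, 7, 1, 6, 5, 4, 2
d = r₁ − r₂: 4, -4, 0, 0, 0, 0, 0
d²: 16, 16, 0, 0, 0, 0, 0; Σd² = 32
ρ = 1 − 6·32/(7·48) = 1 − 192/336 = 0.429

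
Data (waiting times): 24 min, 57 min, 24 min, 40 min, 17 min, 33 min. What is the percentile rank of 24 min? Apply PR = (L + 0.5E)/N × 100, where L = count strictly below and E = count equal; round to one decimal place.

N = 6.
Strictly below 24: 1. Equal to 24: 2.
PR = (1 + 0.5·2)/6 × 100 = 33.3

33.3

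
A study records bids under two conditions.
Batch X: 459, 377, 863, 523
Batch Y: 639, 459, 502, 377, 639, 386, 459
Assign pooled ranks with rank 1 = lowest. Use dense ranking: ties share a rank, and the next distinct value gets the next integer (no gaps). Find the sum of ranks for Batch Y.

25

Sorted (ascending): 377, 377, 386, 459, 459, 459, 502, 523, 639, 639, 863
The 2 values of 377 share dense rank 1.
The 3 values of 459 share dense rank 3.
The 2 values of 639 share dense rank 6.
Remaining distinct values take the next consecutive integers.
Batch Y values → pooled ranks: 639→6, 459→3, 502→4, 377→1, 639→6, 386→2, 459→3
Rank sum = 6 + 3 + 4 + 1 + 6 + 2 + 3 = 25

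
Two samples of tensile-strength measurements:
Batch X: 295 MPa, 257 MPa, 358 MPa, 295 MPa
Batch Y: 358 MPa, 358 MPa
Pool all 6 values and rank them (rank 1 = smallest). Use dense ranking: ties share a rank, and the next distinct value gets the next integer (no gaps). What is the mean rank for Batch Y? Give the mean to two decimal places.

3.00

Sorted (ascending): 257, 295, 295, 358, 358, 358
The 2 values of 295 share dense rank 2.
The 3 values of 358 share dense rank 3.
Remaining distinct values take the next consecutive integers.
Batch Y values → pooled ranks: 358→3, 358→3
Mean rank = (3 + 3) / 2 = 3.00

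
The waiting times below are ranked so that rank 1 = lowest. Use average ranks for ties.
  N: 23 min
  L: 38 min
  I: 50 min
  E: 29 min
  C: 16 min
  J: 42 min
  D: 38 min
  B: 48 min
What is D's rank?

Sorted (ascending): 16, 23, 29, 38, 38, 42, 48, 50
The 2 values of 38 occupy positions 4–5 → average rank (4+5)/2 = 4.5.
D has value 38 min → rank 4.5.

4.5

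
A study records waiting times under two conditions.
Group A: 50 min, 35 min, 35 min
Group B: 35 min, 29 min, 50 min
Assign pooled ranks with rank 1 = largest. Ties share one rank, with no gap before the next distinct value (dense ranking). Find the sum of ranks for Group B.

Sorted (descending): 50, 50, 35, 35, 35, 29
The 2 values of 50 share dense rank 1.
The 3 values of 35 share dense rank 2.
Remaining distinct values take the next consecutive integers.
Group B values → pooled ranks: 35→2, 29→3, 50→1
Rank sum = 2 + 3 + 1 = 6

6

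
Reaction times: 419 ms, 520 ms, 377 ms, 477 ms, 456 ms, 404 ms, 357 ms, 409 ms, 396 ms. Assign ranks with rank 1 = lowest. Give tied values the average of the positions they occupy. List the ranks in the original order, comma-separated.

Sorted (ascending): 357, 377, 396, 404, 409, 419, 456, 477, 520
No ties — each value takes its position as its rank.

6, 9, 2, 8, 7, 4, 1, 5, 3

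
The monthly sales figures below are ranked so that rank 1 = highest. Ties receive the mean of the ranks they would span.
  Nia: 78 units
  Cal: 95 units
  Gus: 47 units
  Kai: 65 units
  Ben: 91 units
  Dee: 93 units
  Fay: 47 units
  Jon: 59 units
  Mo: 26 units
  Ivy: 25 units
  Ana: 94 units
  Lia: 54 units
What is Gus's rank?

9.5

Sorted (descending): 95, 94, 93, 91, 78, 65, 59, 54, 47, 47, 26, 25
The 2 values of 47 occupy positions 9–10 → average rank (9+10)/2 = 9.5.
Gus has value 47 units → rank 9.5.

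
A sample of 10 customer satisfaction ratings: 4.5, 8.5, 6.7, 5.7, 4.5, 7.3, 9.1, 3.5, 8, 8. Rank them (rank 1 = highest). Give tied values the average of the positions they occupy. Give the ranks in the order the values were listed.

Sorted (descending): 9.1, 8.5, 8, 8, 7.3, 6.7, 5.7, 4.5, 4.5, 3.5
The 2 values of 8 occupy positions 3–4 → average rank (3+4)/2 = 3.5.
The 2 values of 4.5 occupy positions 8–9 → average rank (8+9)/2 = 8.5.

8.5, 2, 6, 7, 8.5, 5, 1, 10, 3.5, 3.5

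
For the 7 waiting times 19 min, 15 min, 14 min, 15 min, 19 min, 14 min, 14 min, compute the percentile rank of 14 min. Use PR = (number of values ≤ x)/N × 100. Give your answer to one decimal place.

N = 7.
Strictly below 14: 0. Equal to 14: 3.
PR = 3/7 × 100 = 42.9

42.9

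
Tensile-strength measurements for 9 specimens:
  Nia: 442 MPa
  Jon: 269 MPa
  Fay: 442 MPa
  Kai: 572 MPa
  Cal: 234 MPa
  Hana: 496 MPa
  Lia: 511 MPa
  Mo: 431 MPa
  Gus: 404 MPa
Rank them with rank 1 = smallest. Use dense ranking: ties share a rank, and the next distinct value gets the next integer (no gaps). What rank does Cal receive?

1

Sorted (ascending): 234, 269, 404, 431, 442, 442, 496, 511, 572
The 2 values of 442 share dense rank 5.
Remaining distinct values take the next consecutive integers.
Cal has value 234 MPa → rank 1.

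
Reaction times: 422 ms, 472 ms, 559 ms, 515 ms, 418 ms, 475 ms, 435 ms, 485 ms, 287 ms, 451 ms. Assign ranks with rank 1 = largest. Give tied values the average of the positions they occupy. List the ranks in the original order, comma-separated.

Sorted (descending): 559, 515, 485, 475, 472, 451, 435, 422, 418, 287
No ties — each value takes its position as its rank.

8, 5, 1, 2, 9, 4, 7, 3, 10, 6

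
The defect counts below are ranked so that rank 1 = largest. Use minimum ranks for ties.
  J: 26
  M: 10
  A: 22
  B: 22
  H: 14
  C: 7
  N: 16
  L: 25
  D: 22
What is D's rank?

3

Sorted (descending): 26, 25, 22, 22, 22, 16, 14, 10, 7
The 3 values of 22 occupy positions 3–5 → each gets rank 3.
D has value 22 → rank 3.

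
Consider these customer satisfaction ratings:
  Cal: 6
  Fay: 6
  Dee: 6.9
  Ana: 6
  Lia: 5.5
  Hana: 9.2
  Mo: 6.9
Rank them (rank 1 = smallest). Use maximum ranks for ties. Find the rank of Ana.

4

Sorted (ascending): 5.5, 6, 6, 6, 6.9, 6.9, 9.2
The 3 values of 6 occupy positions 2–4 → each gets rank 4.
The 2 values of 6.9 occupy positions 5–6 → each gets rank 6.
Ana has value 6 → rank 4.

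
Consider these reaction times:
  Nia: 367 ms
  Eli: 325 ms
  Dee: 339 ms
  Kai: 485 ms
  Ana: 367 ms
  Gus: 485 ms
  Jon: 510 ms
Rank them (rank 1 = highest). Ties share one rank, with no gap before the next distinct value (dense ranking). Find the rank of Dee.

4

Sorted (descending): 510, 485, 485, 367, 367, 339, 325
The 2 values of 485 share dense rank 2.
The 2 values of 367 share dense rank 3.
Remaining distinct values take the next consecutive integers.
Dee has value 339 ms → rank 4.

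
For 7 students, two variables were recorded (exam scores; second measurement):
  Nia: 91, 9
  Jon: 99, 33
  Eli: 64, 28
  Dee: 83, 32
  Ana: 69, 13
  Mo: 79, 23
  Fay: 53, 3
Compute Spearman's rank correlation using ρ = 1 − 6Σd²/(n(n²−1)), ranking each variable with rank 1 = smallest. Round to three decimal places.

0.536

Ranks of variable 1: 6, 7, 2, 5, 3, 4, 1
Ranks of variable 2: 2, 7, 5, 6, 3, 4, 1
d = r₁ − r₂: 4, 0, -3, -1, 0, 0, 0
d²: 16, 0, 9, 1, 0, 0, 0; Σd² = 26
ρ = 1 − 6·26/(7·48) = 1 − 156/336 = 0.536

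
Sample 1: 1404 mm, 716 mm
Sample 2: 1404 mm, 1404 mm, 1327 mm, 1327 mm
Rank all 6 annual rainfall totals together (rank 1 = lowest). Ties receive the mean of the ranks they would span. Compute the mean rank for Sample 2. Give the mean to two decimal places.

3.75

Sorted (ascending): 716, 1327, 1327, 1404, 1404, 1404
The 2 values of 1327 occupy positions 2–3 → average rank (2+3)/2 = 2.5.
The 3 values of 1404 occupy positions 4–6 → average rank 5.
Sample 2 values → pooled ranks: 1404→5, 1404→5, 1327→2.5, 1327→2.5
Mean rank = (5 + 5 + 2.5 + 2.5) / 4 = 3.75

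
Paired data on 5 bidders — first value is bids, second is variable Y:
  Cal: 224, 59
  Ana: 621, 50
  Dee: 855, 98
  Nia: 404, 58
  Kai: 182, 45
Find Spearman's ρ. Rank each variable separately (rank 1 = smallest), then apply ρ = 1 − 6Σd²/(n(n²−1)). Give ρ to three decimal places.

Ranks of variable 1: 2, 4, 5, 3, 1
Ranks of variable 2: 4, 2, 5, 3, 1
d = r₁ − r₂: -2, 2, 0, 0, 0
d²: 4, 4, 0, 0, 0; Σd² = 8
ρ = 1 − 6·8/(5·24) = 1 − 48/120 = 0.600

0.600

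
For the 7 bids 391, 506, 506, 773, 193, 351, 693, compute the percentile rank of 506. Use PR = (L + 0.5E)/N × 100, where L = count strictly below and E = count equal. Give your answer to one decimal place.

N = 7.
Strictly below 506: 3. Equal to 506: 2.
PR = (3 + 0.5·2)/7 × 100 = 57.1

57.1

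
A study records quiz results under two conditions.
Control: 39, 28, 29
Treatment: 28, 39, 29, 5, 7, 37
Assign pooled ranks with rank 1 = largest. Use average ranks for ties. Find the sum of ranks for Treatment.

32.5

Sorted (descending): 39, 39, 37, 29, 29, 28, 28, 7, 5
The 2 values of 39 occupy positions 1–2 → average rank (1+2)/2 = 1.5.
The 2 values of 29 occupy positions 4–5 → average rank (4+5)/2 = 4.5.
The 2 values of 28 occupy positions 6–7 → average rank (6+7)/2 = 6.5.
Treatment values → pooled ranks: 28→6.5, 39→1.5, 29→4.5, 5→9, 7→8, 37→3
Rank sum = 6.5 + 1.5 + 4.5 + 9 + 8 + 3 = 32.5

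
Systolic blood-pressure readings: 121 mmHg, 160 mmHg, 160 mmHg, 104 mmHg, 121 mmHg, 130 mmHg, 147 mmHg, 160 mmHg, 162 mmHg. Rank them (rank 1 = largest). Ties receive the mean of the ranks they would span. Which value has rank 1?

162

Sorted (descending): 162, 160, 160, 160, 147, 130, 121, 121, 104
The 3 values of 160 occupy positions 2–4 → average rank 3.
The 2 values of 121 occupy positions 7–8 → average rank (7+8)/2 = 7.5.
Rank 1 → value 162.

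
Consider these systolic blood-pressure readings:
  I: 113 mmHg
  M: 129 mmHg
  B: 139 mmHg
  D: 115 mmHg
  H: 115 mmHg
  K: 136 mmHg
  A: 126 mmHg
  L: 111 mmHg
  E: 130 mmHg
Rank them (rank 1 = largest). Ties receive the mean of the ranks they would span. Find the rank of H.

Sorted (descending): 139, 136, 130, 129, 126, 115, 115, 113, 111
The 2 values of 115 occupy positions 6–7 → average rank (6+7)/2 = 6.5.
H has value 115 mmHg → rank 6.5.

6.5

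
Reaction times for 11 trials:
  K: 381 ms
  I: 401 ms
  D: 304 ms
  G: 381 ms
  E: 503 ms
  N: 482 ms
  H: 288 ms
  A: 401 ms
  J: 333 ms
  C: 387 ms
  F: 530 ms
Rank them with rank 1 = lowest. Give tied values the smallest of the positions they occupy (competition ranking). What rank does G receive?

4

Sorted (ascending): 288, 304, 333, 381, 381, 387, 401, 401, 482, 503, 530
The 2 values of 381 occupy positions 4–5 → each gets rank 4.
The 2 values of 401 occupy positions 7–8 → each gets rank 7.
G has value 381 ms → rank 4.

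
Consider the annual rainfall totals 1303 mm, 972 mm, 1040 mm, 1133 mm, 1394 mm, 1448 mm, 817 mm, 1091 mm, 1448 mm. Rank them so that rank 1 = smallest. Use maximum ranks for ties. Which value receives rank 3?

Sorted (ascending): 817, 972, 1040, 1091, 1133, 1303, 1394, 1448, 1448
The 2 values of 1448 occupy positions 8–9 → each gets rank 9.
Rank 3 → value 1040.

1040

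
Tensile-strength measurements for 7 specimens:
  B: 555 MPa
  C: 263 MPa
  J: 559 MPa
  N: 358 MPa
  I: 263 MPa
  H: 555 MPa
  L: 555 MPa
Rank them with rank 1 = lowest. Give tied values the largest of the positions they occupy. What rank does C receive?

2

Sorted (ascending): 263, 263, 358, 555, 555, 555, 559
The 2 values of 263 occupy positions 1–2 → each gets rank 2.
The 3 values of 555 occupy positions 4–6 → each gets rank 6.
C has value 263 MPa → rank 2.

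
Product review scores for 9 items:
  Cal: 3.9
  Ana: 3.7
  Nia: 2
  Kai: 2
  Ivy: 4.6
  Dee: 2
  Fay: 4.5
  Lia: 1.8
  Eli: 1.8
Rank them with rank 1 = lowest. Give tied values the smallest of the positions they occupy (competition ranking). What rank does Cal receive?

7

Sorted (ascending): 1.8, 1.8, 2, 2, 2, 3.7, 3.9, 4.5, 4.6
The 2 values of 1.8 occupy positions 1–2 → each gets rank 1.
The 3 values of 2 occupy positions 3–5 → each gets rank 3.
Cal has value 3.9 → rank 7.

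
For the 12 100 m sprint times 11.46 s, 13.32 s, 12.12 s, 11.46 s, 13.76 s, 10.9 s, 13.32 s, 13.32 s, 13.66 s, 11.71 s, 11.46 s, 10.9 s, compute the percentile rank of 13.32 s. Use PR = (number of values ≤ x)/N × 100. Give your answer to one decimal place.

83.3

N = 12.
Strictly below 13.32: 7. Equal to 13.32: 3.
PR = 10/12 × 100 = 83.3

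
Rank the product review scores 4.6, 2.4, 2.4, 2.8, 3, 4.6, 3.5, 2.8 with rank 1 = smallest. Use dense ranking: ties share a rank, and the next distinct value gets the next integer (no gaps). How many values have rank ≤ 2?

Sorted (ascending): 2.4, 2.4, 2.8, 2.8, 3, 3.5, 4.6, 4.6
The 2 values of 2.4 share dense rank 1.
The 2 values of 2.8 share dense rank 2.
The 2 values of 4.6 share dense rank 5.
Remaining distinct values take the next consecutive integers.
Ranks ≤ 2: {1, 1, 2, 2} → 4 values.

4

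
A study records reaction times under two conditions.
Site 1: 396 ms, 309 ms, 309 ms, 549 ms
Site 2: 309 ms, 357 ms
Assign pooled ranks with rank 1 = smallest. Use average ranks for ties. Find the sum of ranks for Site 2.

6

Sorted (ascending): 309, 309, 309, 357, 396, 549
The 3 values of 309 occupy positions 1–3 → average rank 2.
Site 2 values → pooled ranks: 309→2, 357→4
Rank sum = 2 + 4 = 6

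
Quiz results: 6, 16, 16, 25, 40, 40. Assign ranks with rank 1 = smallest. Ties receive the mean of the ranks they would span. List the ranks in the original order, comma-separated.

Sorted (ascending): 6, 16, 16, 25, 40, 40
The 2 values of 16 occupy positions 2–3 → average rank (2+3)/2 = 2.5.
The 2 values of 40 occupy positions 5–6 → average rank (5+6)/2 = 5.5.

1, 2.5, 2.5, 4, 5.5, 5.5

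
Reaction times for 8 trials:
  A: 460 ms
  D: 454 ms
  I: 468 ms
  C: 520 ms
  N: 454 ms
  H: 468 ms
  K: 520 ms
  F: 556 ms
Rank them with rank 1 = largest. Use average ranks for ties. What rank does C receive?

Sorted (descending): 556, 520, 520, 468, 468, 460, 454, 454
The 2 values of 520 occupy positions 2–3 → average rank (2+3)/2 = 2.5.
The 2 values of 468 occupy positions 4–5 → average rank (4+5)/2 = 4.5.
The 2 values of 454 occupy positions 7–8 → average rank (7+8)/2 = 7.5.
C has value 520 ms → rank 2.5.

2.5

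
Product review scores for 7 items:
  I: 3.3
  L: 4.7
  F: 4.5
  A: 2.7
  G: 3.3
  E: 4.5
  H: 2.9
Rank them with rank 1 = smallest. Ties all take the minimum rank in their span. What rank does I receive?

Sorted (ascending): 2.7, 2.9, 3.3, 3.3, 4.5, 4.5, 4.7
The 2 values of 3.3 occupy positions 3–4 → each gets rank 3.
The 2 values of 4.5 occupy positions 5–6 → each gets rank 5.
I has value 3.3 → rank 3.

3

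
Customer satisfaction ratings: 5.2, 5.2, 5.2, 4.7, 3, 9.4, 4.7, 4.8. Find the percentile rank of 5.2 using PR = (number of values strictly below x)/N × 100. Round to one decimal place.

50.0

N = 8.
Strictly below 5.2: 4. Equal to 5.2: 3.
PR = 4/8 × 100 = 50.0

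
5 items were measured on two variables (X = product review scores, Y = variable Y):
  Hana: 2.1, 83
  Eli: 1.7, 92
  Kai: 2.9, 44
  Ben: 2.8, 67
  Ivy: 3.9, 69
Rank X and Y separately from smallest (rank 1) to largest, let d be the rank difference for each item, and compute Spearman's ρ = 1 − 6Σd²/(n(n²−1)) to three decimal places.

-0.700

Ranks of variable 1: 2, 1, 4, 3, 5
Ranks of variable 2: 4, 5, 1, 2, 3
d = r₁ − r₂: -2, -4, 3, 1, 2
d²: 4, 16, 9, 1, 4; Σd² = 34
ρ = 1 − 6·34/(5·24) = 1 − 204/120 = -0.700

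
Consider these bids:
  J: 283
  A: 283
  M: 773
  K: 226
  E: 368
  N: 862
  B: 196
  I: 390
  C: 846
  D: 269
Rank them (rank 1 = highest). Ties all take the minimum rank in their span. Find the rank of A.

6

Sorted (descending): 862, 846, 773, 390, 368, 283, 283, 269, 226, 196
The 2 values of 283 occupy positions 6–7 → each gets rank 6.
A has value 283 → rank 6.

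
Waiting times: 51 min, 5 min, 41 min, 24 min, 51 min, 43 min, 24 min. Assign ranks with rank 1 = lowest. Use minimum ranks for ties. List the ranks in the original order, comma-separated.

6, 1, 4, 2, 6, 5, 2

Sorted (ascending): 5, 24, 24, 41, 43, 51, 51
The 2 values of 24 occupy positions 2–3 → each gets rank 2.
The 2 values of 51 occupy positions 6–7 → each gets rank 6.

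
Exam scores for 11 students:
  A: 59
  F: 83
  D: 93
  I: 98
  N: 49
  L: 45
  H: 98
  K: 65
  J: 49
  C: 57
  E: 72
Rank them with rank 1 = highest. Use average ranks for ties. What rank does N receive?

9.5

Sorted (descending): 98, 98, 93, 83, 72, 65, 59, 57, 49, 49, 45
The 2 values of 98 occupy positions 1–2 → average rank (1+2)/2 = 1.5.
The 2 values of 49 occupy positions 9–10 → average rank (9+10)/2 = 9.5.
N has value 49 → rank 9.5.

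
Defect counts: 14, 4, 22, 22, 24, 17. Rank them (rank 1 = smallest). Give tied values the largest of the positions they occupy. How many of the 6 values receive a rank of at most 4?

3

Sorted (ascending): 4, 14, 17, 22, 22, 24
The 2 values of 22 occupy positions 4–5 → each gets rank 5.
Ranks ≤ 4: {1, 2, 3} → 3 values.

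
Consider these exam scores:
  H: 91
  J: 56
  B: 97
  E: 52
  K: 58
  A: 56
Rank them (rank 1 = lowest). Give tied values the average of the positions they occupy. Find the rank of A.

2.5

Sorted (ascending): 52, 56, 56, 58, 91, 97
The 2 values of 56 occupy positions 2–3 → average rank (2+3)/2 = 2.5.
A has value 56 → rank 2.5.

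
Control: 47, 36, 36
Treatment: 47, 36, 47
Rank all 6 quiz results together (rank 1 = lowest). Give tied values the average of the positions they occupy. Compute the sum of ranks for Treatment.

12

Sorted (ascending): 36, 36, 36, 47, 47, 47
The 3 values of 36 occupy positions 1–3 → average rank 2.
The 3 values of 47 occupy positions 4–6 → average rank 5.
Treatment values → pooled ranks: 47→5, 36→2, 47→5
Rank sum = 5 + 2 + 5 = 12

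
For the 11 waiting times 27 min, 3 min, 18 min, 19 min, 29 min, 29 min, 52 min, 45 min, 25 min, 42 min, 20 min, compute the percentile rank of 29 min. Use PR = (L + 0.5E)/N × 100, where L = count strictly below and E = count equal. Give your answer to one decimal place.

N = 11.
Strictly below 29: 6. Equal to 29: 2.
PR = (6 + 0.5·2)/11 × 100 = 63.6

63.6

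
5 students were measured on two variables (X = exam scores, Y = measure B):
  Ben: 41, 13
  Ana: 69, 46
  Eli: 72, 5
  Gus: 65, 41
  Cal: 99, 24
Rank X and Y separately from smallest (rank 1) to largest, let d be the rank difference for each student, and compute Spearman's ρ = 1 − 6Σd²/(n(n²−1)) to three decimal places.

Ranks of variable 1: 1, 3, 4, 2, 5
Ranks of variable 2: 2, 5, 1, 4, 3
d = r₁ − r₂: -1, -2, 3, -2, 2
d²: 1, 4, 9, 4, 4; Σd² = 22
ρ = 1 − 6·22/(5·24) = 1 − 132/120 = -0.100

-0.100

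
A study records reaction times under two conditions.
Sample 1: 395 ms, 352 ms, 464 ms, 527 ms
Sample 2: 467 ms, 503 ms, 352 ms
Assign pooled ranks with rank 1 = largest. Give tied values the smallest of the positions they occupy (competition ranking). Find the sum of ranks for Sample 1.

16

Sorted (descending): 527, 503, 467, 464, 395, 352, 352
The 2 values of 352 occupy positions 6–7 → each gets rank 6.
Sample 1 values → pooled ranks: 395→5, 352→6, 464→4, 527→1
Rank sum = 5 + 6 + 4 + 1 = 16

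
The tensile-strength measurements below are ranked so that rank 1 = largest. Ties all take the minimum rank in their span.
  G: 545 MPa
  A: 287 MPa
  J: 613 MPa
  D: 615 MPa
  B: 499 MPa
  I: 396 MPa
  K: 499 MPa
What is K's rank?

Sorted (descending): 615, 613, 545, 499, 499, 396, 287
The 2 values of 499 occupy positions 4–5 → each gets rank 4.
K has value 499 MPa → rank 4.

4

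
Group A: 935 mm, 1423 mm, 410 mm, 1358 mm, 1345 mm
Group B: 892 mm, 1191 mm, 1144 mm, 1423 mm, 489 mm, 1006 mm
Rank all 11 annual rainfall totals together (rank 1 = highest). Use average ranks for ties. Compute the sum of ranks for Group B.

38.5

Sorted (descending): 1423, 1423, 1358, 1345, 1191, 1144, 1006, 935, 892, 489, 410
The 2 values of 1423 occupy positions 1–2 → average rank (1+2)/2 = 1.5.
Group B values → pooled ranks: 892→9, 1191→5, 1144→6, 1423→1.5, 489→10, 1006→7
Rank sum = 9 + 5 + 6 + 1.5 + 10 + 7 = 38.5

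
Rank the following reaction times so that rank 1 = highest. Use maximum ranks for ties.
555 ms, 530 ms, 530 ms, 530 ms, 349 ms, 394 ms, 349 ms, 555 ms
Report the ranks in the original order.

2, 5, 5, 5, 8, 6, 8, 2

Sorted (descending): 555, 555, 530, 530, 530, 394, 349, 349
The 2 values of 555 occupy positions 1–2 → each gets rank 2.
The 3 values of 530 occupy positions 3–5 → each gets rank 5.
The 2 values of 349 occupy positions 7–8 → each gets rank 8.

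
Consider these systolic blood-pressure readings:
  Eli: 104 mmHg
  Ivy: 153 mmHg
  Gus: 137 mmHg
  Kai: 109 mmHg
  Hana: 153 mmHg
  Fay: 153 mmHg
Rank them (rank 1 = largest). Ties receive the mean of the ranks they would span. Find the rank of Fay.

Sorted (descending): 153, 153, 153, 137, 109, 104
The 3 values of 153 occupy positions 1–3 → average rank 2.
Fay has value 153 mmHg → rank 2.

2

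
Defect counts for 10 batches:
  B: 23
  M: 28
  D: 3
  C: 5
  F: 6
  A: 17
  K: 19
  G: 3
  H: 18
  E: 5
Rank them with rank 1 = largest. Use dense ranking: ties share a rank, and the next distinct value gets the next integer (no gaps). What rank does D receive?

Sorted (descending): 28, 23, 19, 18, 17, 6, 5, 5, 3, 3
The 2 values of 5 share dense rank 7.
The 2 values of 3 share dense rank 8.
Remaining distinct values take the next consecutive integers.
D has value 3 → rank 8.

8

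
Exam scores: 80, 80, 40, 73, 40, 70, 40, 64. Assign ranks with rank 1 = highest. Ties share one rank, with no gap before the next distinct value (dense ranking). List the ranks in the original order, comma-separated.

1, 1, 5, 2, 5, 3, 5, 4

Sorted (descending): 80, 80, 73, 70, 64, 40, 40, 40
The 2 values of 80 share dense rank 1.
The 3 values of 40 share dense rank 5.
Remaining distinct values take the next consecutive integers.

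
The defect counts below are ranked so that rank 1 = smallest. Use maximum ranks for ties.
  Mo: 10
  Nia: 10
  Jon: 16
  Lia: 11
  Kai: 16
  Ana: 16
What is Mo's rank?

Sorted (ascending): 10, 10, 11, 16, 16, 16
The 2 values of 10 occupy positions 1–2 → each gets rank 2.
The 3 values of 16 occupy positions 4–6 → each gets rank 6.
Mo has value 10 → rank 2.

2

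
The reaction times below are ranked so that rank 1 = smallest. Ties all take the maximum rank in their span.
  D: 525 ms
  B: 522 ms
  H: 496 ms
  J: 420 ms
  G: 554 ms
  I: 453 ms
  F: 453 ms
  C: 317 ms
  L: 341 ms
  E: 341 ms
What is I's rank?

6

Sorted (ascending): 317, 341, 341, 420, 453, 453, 496, 522, 525, 554
The 2 values of 341 occupy positions 2–3 → each gets rank 3.
The 2 values of 453 occupy positions 5–6 → each gets rank 6.
I has value 453 ms → rank 6.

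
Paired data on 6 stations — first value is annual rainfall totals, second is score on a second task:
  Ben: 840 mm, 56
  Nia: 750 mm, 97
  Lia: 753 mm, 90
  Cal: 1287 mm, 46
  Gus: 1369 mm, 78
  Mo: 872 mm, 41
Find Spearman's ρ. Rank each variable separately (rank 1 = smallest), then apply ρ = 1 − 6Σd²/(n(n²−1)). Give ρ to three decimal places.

Ranks of variable 1: 3, 1, 2, 5, 6, 4
Ranks of variable 2: 3, 6, 5, 2, 4, 1
d = r₁ − r₂: 0, -5, -3, 3, 2, 3
d²: 0, 25, 9, 9, 4, 9; Σd² = 56
ρ = 1 − 6·56/(6·35) = 1 − 336/210 = -0.600

-0.600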